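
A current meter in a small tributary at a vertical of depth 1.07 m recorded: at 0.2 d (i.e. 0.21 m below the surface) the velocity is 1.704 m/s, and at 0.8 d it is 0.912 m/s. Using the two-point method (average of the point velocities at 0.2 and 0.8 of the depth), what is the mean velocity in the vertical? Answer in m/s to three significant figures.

v̄ = (1.704 + 0.912) / 2 = 1.308 m/s

1.31 m/s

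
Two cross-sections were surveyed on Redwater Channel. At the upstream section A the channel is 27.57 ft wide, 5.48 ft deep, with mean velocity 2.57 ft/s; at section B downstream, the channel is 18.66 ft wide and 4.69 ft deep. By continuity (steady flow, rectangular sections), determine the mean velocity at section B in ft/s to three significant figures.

4.44 ft/s

Q = A₁V₁ = (27.57×5.48) × 2.57 = 388.3 ft³/s
A₂ = 18.66 × 4.69 = 87.52 ft²
V₂ = Q/A₂ = 388.3/87.52 = 4.437 ft/s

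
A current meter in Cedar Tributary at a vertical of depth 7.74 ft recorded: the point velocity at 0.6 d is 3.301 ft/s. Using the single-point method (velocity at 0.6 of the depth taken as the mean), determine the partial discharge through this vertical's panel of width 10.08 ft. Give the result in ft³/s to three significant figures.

v̄ = v₀.₆ = 3.301 ft/s
q = v̄ × d × w = 3.301 × 7.74 × 10.08 = 257.5 ft³/s

258 ft³/s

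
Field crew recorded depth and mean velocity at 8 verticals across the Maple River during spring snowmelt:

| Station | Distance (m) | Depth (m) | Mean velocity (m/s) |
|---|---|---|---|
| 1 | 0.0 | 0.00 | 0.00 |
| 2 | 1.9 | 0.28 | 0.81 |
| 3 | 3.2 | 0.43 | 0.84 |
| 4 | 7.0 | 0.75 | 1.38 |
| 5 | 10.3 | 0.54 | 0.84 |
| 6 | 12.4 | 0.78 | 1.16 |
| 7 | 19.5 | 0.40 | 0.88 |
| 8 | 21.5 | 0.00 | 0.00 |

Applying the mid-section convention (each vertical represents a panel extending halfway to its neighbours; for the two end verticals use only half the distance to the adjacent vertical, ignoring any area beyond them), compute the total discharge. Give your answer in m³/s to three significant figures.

w_2 = (3.2 − 0.0)/2 = 1.6 m; q_2 = 0.81 × 0.28 × 1.6 = 0.3629 m³/s
w_3 = (7.0 − 1.9)/2 = 2.55 m; q_3 = 0.84 × 0.43 × 2.55 = 0.9211 m³/s
w_4 = (10.3 − 3.2)/2 = 3.55 m; q_4 = 1.38 × 0.75 × 3.55 = 3.674 m³/s
w_5 = (12.4 − 7.0)/2 = 2.7 m; q_5 = 0.84 × 0.54 × 2.7 = 1.225 m³/s
w_6 = (19.5 − 10.3)/2 = 4.6 m; q_6 = 1.16 × 0.78 × 4.6 = 4.162 m³/s
w_7 = (21.5 − 12.4)/2 = 4.55 m; q_7 = 0.88 × 0.40 × 4.55 = 1.602 m³/s
Stations 1, 8 contribute zero (depth or velocity is 0).
Q = Σ qᵢ = 11.95 m³/s

11.9 m³/s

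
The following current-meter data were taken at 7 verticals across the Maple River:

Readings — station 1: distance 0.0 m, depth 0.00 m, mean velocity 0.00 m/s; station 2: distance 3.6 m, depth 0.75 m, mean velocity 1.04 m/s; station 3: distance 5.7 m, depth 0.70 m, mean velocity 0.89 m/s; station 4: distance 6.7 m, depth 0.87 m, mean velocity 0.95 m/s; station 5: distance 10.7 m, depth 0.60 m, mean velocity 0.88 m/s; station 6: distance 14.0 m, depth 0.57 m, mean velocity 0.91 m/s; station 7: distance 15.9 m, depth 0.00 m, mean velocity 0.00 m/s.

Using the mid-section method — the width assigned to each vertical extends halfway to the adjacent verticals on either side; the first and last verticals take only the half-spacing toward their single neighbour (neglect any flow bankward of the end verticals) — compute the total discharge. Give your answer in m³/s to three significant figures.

8.53 m³/s

w_2 = (5.7 − 0.0)/2 = 2.85 m; q_2 = 1.04 × 0.75 × 2.85 = 2.223 m³/s
w_3 = (6.7 − 3.6)/2 = 1.55 m; q_3 = 0.89 × 0.70 × 1.55 = 0.9657 m³/s
w_4 = (10.7 − 5.7)/2 = 2.5 m; q_4 = 0.95 × 0.87 × 2.5 = 2.066 m³/s
w_5 = (14.0 − 6.7)/2 = 3.65 m; q_5 = 0.88 × 0.60 × 3.65 = 1.927 m³/s
w_6 = (15.9 − 10.7)/2 = 2.6 m; q_6 = 0.91 × 0.57 × 2.6 = 1.349 m³/s
Stations 1, 7 contribute zero (depth or velocity is 0).
Q = Σ qᵢ = 8.531 m³/s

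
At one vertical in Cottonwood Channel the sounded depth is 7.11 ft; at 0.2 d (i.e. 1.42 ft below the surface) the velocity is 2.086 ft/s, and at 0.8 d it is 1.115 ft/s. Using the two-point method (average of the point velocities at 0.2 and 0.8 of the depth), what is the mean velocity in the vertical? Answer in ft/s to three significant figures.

v̄ = (2.086 + 1.115) / 2 = 1.601 ft/s

1.60 ft/s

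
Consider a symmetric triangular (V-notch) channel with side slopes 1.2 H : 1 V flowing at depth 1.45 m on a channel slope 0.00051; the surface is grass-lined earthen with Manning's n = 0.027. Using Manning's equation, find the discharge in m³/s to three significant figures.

1.43 m³/s

A = z·y² = 1.2×1.45² = 2.523 m²
P = 2y√(1+z²) = 2×1.45×√(1+1.2²) = 4.530 m
R = A/P = 2.523/4.530 = 0.5570 m
Q = (1/n)·A·R^(2/3)·S^(1/2) = (1/0.027) × 2.523 × 0.5570^(2/3) × 0.00051^(1/2) = 1.429 m³/s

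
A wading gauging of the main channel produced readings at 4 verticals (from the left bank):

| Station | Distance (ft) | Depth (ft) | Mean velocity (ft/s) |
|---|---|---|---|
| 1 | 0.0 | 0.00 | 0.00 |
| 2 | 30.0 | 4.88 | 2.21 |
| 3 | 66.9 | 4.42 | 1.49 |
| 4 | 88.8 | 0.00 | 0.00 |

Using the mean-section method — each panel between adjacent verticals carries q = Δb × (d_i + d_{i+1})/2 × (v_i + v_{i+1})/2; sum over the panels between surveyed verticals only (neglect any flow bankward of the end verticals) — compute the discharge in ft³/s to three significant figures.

434 ft³/s

Panel 1-2: Δb = 30 ft, d̄ = (0.00+4.88)/2 = 2.44, v̄ = (0.00+2.21)/2 = 1.105 → q = 30×2.44×1.105 = 80.89 ft³/s
Panel 2-3: Δb = 36.9 ft, d̄ = (4.88+4.42)/2 = 4.65, v̄ = (2.21+1.49)/2 = 1.85 → q = 36.9×4.65×1.85 = 317.4 ft³/s
Panel 3-4: Δb = 21.9 ft, d̄ = (4.42+0.00)/2 = 2.21, v̄ = (1.49+0.00)/2 = 0.745 → q = 21.9×2.21×0.745 = 36.06 ft³/s
Q = Σ q = 434.4 ft³/s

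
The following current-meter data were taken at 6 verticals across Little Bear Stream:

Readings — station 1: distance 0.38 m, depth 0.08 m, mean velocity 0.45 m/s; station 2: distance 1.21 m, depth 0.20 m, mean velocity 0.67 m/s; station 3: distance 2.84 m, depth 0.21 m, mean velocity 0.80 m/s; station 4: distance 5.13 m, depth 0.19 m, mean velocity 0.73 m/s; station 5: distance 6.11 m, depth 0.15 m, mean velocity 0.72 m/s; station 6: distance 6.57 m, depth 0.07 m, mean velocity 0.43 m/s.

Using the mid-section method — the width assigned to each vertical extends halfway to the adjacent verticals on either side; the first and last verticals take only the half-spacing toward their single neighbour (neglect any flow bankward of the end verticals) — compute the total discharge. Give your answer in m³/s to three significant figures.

0.820 m³/s

w_1 = (1.21 − 0.38)/2 = 0.415 m; q_1 = 0.45 × 0.08 × 0.415 = 0.01494 m³/s
w_2 = (2.84 − 0.38)/2 = 1.23 m; q_2 = 0.67 × 0.20 × 1.23 = 0.1648 m³/s
w_3 = (5.13 − 1.21)/2 = 1.96 m; q_3 = 0.80 × 0.21 × 1.96 = 0.3293 m³/s
w_4 = (6.11 − 2.84)/2 = 1.635 m; q_4 = 0.73 × 0.19 × 1.635 = 0.2268 m³/s
w_5 = (6.57 − 5.13)/2 = 0.72 m; q_5 = 0.72 × 0.15 × 0.72 = 0.07776 m³/s
w_6 = (6.57 − 6.11)/2 = 0.23 m; q_6 = 0.43 × 0.07 × 0.23 = 0.006923 m³/s
Q = Σ qᵢ = 0.8205 m³/s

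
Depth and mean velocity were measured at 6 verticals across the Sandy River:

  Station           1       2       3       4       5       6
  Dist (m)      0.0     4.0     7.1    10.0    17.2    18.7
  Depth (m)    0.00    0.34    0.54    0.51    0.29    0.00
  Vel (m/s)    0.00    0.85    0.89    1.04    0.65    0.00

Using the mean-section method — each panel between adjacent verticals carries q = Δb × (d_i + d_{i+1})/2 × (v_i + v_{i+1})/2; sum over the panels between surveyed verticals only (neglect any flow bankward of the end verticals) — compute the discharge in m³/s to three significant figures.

5.45 m³/s

Panel 1-2: Δb = 4 m, d̄ = (0.00+0.34)/2 = 0.17, v̄ = (0.00+0.85)/2 = 0.425 → q = 4×0.17×0.425 = 0.2890 m³/s
Panel 2-3: Δb = 3.1 m, d̄ = (0.34+0.54)/2 = 0.44, v̄ = (0.85+0.89)/2 = 0.87 → q = 3.1×0.44×0.87 = 1.187 m³/s
Panel 3-4: Δb = 2.9 m, d̄ = (0.54+0.51)/2 = 0.525, v̄ = (0.89+1.04)/2 = 0.965 → q = 2.9×0.525×0.965 = 1.469 m³/s
Panel 4-5: Δb = 7.2 m, d̄ = (0.51+0.29)/2 = 0.4, v̄ = (1.04+0.65)/2 = 0.845 → q = 7.2×0.4×0.845 = 2.434 m³/s
Panel 5-6: Δb = 1.5 m, d̄ = (0.29+0.00)/2 = 0.145, v̄ = (0.65+0.00)/2 = 0.325 → q = 1.5×0.145×0.325 = 0.07069 m³/s
Q = Σ q = 5.449 m³/s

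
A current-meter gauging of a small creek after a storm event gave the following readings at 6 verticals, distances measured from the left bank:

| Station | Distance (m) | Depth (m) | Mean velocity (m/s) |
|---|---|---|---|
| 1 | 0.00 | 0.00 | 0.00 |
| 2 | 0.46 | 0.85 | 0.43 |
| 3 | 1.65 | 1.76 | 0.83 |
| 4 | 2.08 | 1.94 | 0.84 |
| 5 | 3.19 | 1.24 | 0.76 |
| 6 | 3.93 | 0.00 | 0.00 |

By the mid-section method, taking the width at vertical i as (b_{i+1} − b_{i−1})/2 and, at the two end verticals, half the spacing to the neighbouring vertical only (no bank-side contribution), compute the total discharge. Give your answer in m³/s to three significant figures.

w_2 = (1.65 − 0.00)/2 = 0.825 m; q_2 = 0.43 × 0.85 × 0.825 = 0.3015 m³/s
w_3 = (2.08 − 0.46)/2 = 0.81 m; q_3 = 0.83 × 1.76 × 0.81 = 1.183 m³/s
w_4 = (3.19 − 1.65)/2 = 0.77 m; q_4 = 0.84 × 1.94 × 0.77 = 1.255 m³/s
w_5 = (3.93 − 2.08)/2 = 0.925 m; q_5 = 0.76 × 1.24 × 0.925 = 0.8717 m³/s
Stations 1, 6 contribute zero (depth or velocity is 0).
Q = Σ qᵢ = 3.611 m³/s

3.61 m³/s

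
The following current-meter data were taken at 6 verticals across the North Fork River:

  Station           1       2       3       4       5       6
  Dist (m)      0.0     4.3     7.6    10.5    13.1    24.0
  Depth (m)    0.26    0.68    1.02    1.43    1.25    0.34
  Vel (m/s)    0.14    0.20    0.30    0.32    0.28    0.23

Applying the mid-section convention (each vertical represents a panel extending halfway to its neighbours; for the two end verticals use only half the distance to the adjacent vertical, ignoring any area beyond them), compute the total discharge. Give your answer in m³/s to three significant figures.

5.59 m³/s

w_1 = (4.3 − 0.0)/2 = 2.15 m; q_1 = 0.14 × 0.26 × 2.15 = 0.07826 m³/s
w_2 = (7.6 − 0.0)/2 = 3.8 m; q_2 = 0.20 × 0.68 × 3.8 = 0.5168 m³/s
w_3 = (10.5 − 4.3)/2 = 3.1 m; q_3 = 0.30 × 1.02 × 3.1 = 0.9486 m³/s
w_4 = (13.1 − 7.6)/2 = 2.75 m; q_4 = 0.32 × 1.43 × 2.75 = 1.258 m³/s
w_5 = (24.0 − 10.5)/2 = 6.75 m; q_5 = 0.28 × 1.25 × 6.75 = 2.363 m³/s
w_6 = (24.0 − 13.1)/2 = 5.45 m; q_6 = 0.23 × 0.34 × 5.45 = 0.4262 m³/s
Q = Σ qᵢ = 5.591 m³/s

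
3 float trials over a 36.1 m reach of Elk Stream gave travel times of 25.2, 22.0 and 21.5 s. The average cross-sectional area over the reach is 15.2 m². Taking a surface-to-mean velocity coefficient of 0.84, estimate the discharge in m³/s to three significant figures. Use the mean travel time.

20.1 m³/s

t̄ = (25.2 + 22.0 + 21.5) / 3 = 22.9 s
v_surface = L / t̄ = 36.1 / 22.9 = 1.576 m/s
v_mean = 0.84 × 1.576 = 1.324 m/s
Q = A × v_mean = 15.2 × 1.324 = 20.13 m³/s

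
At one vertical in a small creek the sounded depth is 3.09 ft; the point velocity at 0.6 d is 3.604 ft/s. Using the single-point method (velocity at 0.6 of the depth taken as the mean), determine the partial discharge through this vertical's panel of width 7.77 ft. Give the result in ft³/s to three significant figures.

86.5 ft³/s

v̄ = v₀.₆ = 3.604 ft/s
q = v̄ × d × w = 3.604 × 3.09 × 7.77 = 86.53 ft³/s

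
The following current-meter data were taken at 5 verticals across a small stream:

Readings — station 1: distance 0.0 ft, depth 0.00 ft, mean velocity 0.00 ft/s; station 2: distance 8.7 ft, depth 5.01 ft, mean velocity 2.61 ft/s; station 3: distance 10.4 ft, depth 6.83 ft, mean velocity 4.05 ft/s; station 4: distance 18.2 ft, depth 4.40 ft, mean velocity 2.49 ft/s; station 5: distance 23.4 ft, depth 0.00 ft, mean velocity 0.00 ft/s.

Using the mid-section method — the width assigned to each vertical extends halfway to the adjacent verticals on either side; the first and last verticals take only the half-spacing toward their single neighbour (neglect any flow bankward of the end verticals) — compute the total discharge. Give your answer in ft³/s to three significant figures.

271 ft³/s

w_2 = (10.4 − 0.0)/2 = 5.2 ft; q_2 = 2.61 × 5.01 × 5.2 = 68.00 ft³/s
w_3 = (18.2 − 8.7)/2 = 4.75 ft; q_3 = 4.05 × 6.83 × 4.75 = 131.4 ft³/s
w_4 = (23.4 − 10.4)/2 = 6.5 ft; q_4 = 2.49 × 4.40 × 6.5 = 71.21 ft³/s
Stations 1, 5 contribute zero (depth or velocity is 0).
Q = Σ qᵢ = 270.6 ft³/s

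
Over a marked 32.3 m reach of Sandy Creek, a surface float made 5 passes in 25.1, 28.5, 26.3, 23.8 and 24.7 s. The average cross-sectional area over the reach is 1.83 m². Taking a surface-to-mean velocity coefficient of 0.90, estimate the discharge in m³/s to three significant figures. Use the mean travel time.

2.07 m³/s

t̄ = (25.1 + 28.5 + 26.3 + 23.8 + 24.7) / 5 = 25.68 s
v_surface = L / t̄ = 32.3 / 25.68 = 1.258 m/s
v_mean = 0.90 × 1.258 = 1.132 m/s
Q = A × v_mean = 1.83 × 1.132 = 2.072 m³/s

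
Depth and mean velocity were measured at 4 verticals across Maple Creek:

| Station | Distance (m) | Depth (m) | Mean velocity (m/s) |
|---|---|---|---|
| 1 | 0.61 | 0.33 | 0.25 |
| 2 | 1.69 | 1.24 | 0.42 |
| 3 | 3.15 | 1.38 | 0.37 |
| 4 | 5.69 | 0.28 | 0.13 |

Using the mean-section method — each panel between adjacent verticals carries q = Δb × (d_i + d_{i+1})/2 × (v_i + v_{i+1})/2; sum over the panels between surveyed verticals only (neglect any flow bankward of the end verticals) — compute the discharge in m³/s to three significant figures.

1.57 m³/s

Panel 1-2: Δb = 1.08 m, d̄ = (0.33+1.24)/2 = 0.785, v̄ = (0.25+0.42)/2 = 0.335 → q = 1.08×0.785×0.335 = 0.2840 m³/s
Panel 2-3: Δb = 1.46 m, d̄ = (1.24+1.38)/2 = 1.31, v̄ = (0.42+0.37)/2 = 0.395 → q = 1.46×1.31×0.395 = 0.7555 m³/s
Panel 3-4: Δb = 2.54 m, d̄ = (1.38+0.28)/2 = 0.83, v̄ = (0.37+0.13)/2 = 0.25 → q = 2.54×0.83×0.25 = 0.5271 m³/s
Q = Σ q = 1.567 m³/s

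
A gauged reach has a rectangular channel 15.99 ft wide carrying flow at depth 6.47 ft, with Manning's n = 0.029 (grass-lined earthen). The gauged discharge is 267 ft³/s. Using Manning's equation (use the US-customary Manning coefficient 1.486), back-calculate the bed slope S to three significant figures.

0.000464

A = b·y = 15.99 × 6.47 = 103.5 ft²
P = b + 2y = 15.99 + 2×6.47 = 28.93 ft
R = A/P = 103.5/28.93 = 3.576 ft
S = (Q·n / (1.486·A·R^(2/3)))² = (267×0.029 / (1.486×103.5×2.338))² = 0.0004639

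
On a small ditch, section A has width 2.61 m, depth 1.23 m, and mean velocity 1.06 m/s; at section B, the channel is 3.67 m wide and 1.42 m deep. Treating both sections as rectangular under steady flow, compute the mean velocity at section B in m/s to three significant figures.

0.653 m/s

Q = A₁V₁ = (2.61×1.23) × 1.06 = 3.403 m³/s
A₂ = 3.67 × 1.42 = 5.211 m²
V₂ = Q/A₂ = 3.403/5.211 = 0.6530 m/s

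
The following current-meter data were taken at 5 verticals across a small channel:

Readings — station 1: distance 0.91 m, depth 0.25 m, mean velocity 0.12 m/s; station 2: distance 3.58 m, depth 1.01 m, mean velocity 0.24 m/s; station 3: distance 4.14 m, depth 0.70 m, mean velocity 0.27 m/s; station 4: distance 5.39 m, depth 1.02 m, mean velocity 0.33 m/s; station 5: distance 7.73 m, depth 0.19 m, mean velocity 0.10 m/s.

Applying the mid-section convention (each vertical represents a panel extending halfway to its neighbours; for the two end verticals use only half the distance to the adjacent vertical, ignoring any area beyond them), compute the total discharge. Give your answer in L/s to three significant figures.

1230 L/s

w_1 = (3.58 − 0.91)/2 = 1.335 m; q_1 = 0.12 × 0.25 × 1.335 = 0.04005 m³/s
w_2 = (4.14 − 0.91)/2 = 1.615 m; q_2 = 0.24 × 1.01 × 1.615 = 0.3915 m³/s
w_3 = (5.39 − 3.58)/2 = 0.905 m; q_3 = 0.27 × 0.70 × 0.905 = 0.1710 m³/s
w_4 = (7.73 − 4.14)/2 = 1.795 m; q_4 = 0.33 × 1.02 × 1.795 = 0.6042 m³/s
w_5 = (7.73 − 5.39)/2 = 1.17 m; q_5 = 0.10 × 0.19 × 1.17 = 0.02223 m³/s
Q = Σ qᵢ = 1.229 m³/s
= 1.229 × 1000 = 1229 L/s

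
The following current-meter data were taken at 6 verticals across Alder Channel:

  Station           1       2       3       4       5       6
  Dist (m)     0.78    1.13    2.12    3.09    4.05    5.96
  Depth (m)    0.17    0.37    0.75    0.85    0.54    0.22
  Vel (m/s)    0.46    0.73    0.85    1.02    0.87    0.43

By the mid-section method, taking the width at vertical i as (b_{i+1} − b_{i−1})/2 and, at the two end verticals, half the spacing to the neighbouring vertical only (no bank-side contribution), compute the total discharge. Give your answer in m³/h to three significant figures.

8710 m³/h

w_1 = (1.13 − 0.78)/2 = 0.175 m; q_1 = 0.46 × 0.17 × 0.175 = 0.01369 m³/s
w_2 = (2.12 − 0.78)/2 = 0.67 m; q_2 = 0.73 × 0.37 × 0.67 = 0.1810 m³/s
w_3 = (3.09 − 1.13)/2 = 0.98 m; q_3 = 0.85 × 0.75 × 0.98 = 0.6248 m³/s
w_4 = (4.05 − 2.12)/2 = 0.965 m; q_4 = 1.02 × 0.85 × 0.965 = 0.8367 m³/s
w_5 = (5.96 − 3.09)/2 = 1.435 m; q_5 = 0.87 × 0.54 × 1.435 = 0.6742 m³/s
w_6 = (5.96 − 4.05)/2 = 0.955 m; q_6 = 0.43 × 0.22 × 0.955 = 0.09034 m³/s
Q = Σ qᵢ = 2.421 m³/s
= 2.421 × 3600 = 8714 m³/h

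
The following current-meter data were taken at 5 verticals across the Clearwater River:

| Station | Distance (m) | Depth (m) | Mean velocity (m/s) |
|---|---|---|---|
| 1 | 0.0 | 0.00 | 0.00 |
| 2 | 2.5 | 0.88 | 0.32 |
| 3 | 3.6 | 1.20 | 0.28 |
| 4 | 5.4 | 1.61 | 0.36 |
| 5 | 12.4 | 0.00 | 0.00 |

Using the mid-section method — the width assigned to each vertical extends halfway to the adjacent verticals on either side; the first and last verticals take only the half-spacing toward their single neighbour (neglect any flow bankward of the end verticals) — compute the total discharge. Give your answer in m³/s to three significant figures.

3.54 m³/s

w_2 = (3.6 − 0.0)/2 = 1.8 m; q_2 = 0.32 × 0.88 × 1.8 = 0.5069 m³/s
w_3 = (5.4 − 2.5)/2 = 1.45 m; q_3 = 0.28 × 1.20 × 1.45 = 0.4872 m³/s
w_4 = (12.4 − 3.6)/2 = 4.4 m; q_4 = 0.36 × 1.61 × 4.4 = 2.550 m³/s
Stations 1, 5 contribute zero (depth or velocity is 0).
Q = Σ qᵢ = 3.544 m³/s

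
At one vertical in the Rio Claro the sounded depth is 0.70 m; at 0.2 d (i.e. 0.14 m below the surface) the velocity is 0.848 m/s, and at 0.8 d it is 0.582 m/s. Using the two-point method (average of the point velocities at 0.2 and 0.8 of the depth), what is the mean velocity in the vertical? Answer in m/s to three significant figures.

v̄ = (0.848 + 0.582) / 2 = 0.7150 m/s

0.715 m/s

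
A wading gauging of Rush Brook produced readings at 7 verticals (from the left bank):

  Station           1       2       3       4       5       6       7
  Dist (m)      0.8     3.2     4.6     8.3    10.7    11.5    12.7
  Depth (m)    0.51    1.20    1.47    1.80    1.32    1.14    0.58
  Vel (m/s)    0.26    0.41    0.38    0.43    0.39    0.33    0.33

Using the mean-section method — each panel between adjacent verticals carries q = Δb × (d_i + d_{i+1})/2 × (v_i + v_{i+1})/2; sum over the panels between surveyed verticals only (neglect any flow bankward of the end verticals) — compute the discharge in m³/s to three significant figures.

6.11 m³/s

Panel 1-2: Δb = 2.4 m, d̄ = (0.51+1.20)/2 = 0.855, v̄ = (0.26+0.41)/2 = 0.335 → q = 2.4×0.855×0.335 = 0.6874 m³/s
Panel 2-3: Δb = 1.4 m, d̄ = (1.20+1.47)/2 = 1.335, v̄ = (0.41+0.38)/2 = 0.395 → q = 1.4×1.335×0.395 = 0.7383 m³/s
Panel 3-4: Δb = 3.7 m, d̄ = (1.47+1.80)/2 = 1.635, v̄ = (0.38+0.43)/2 = 0.405 → q = 3.7×1.635×0.405 = 2.450 m³/s
Panel 4-5: Δb = 2.4 m, d̄ = (1.80+1.32)/2 = 1.56, v̄ = (0.43+0.39)/2 = 0.41 → q = 2.4×1.56×0.41 = 1.535 m³/s
Panel 5-6: Δb = 0.8 m, d̄ = (1.32+1.14)/2 = 1.23, v̄ = (0.39+0.33)/2 = 0.36 → q = 0.8×1.23×0.36 = 0.3542 m³/s
Panel 6-7: Δb = 1.2 m, d̄ = (1.14+0.58)/2 = 0.86, v̄ = (0.33+0.33)/2 = 0.33 → q = 1.2×0.86×0.33 = 0.3406 m³/s
Q = Σ q = 6.106 m³/s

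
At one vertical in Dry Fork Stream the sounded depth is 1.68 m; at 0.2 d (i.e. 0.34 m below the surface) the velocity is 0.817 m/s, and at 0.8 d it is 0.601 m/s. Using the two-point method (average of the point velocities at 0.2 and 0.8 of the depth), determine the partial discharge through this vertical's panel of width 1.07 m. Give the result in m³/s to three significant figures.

1.27 m³/s

v̄ = (0.817 + 0.601) / 2 = 0.7090 m/s
q = v̄ × d × w = 0.7090 × 1.68 × 1.07 = 1.274 m³/s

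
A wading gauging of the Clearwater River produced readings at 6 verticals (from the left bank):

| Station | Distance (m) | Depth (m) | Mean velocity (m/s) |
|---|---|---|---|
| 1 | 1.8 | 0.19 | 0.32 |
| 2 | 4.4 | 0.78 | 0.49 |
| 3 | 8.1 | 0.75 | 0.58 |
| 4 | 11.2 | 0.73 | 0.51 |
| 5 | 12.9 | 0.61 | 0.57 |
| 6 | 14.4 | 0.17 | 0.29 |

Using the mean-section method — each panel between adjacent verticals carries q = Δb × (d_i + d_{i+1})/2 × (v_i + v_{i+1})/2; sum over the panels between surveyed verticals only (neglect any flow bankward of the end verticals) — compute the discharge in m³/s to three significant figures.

4.14 m³/s

Panel 1-2: Δb = 2.6 m, d̄ = (0.19+0.78)/2 = 0.485, v̄ = (0.32+0.49)/2 = 0.405 → q = 2.6×0.485×0.405 = 0.5107 m³/s
Panel 2-3: Δb = 3.7 m, d̄ = (0.78+0.75)/2 = 0.765, v̄ = (0.49+0.58)/2 = 0.535 → q = 3.7×0.765×0.535 = 1.514 m³/s
Panel 3-4: Δb = 3.1 m, d̄ = (0.75+0.73)/2 = 0.74, v̄ = (0.58+0.51)/2 = 0.545 → q = 3.1×0.74×0.545 = 1.250 m³/s
Panel 4-5: Δb = 1.7 m, d̄ = (0.73+0.61)/2 = 0.67, v̄ = (0.51+0.57)/2 = 0.54 → q = 1.7×0.67×0.54 = 0.6151 m³/s
Panel 5-6: Δb = 1.5 m, d̄ = (0.61+0.17)/2 = 0.39, v̄ = (0.57+0.29)/2 = 0.43 → q = 1.5×0.39×0.43 = 0.2516 m³/s
Q = Σ q = 4.142 m³/s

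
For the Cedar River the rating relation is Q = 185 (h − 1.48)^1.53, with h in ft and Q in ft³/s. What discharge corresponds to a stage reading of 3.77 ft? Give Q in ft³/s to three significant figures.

Q = 185 × (3.77 − 1.48)^1.53 = 185 × 2.29^1.53 = 657.2 ft³/s

657 ft³/s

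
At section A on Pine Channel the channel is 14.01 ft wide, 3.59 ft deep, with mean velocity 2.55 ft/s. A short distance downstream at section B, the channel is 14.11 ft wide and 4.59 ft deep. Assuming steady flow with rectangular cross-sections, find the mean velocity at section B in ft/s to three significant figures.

1.98 ft/s

Q = A₁V₁ = (14.01×3.59) × 2.55 = 128.3 ft³/s
A₂ = 14.11 × 4.59 = 64.76 ft²
V₂ = Q/A₂ = 128.3/64.76 = 1.980 ft/s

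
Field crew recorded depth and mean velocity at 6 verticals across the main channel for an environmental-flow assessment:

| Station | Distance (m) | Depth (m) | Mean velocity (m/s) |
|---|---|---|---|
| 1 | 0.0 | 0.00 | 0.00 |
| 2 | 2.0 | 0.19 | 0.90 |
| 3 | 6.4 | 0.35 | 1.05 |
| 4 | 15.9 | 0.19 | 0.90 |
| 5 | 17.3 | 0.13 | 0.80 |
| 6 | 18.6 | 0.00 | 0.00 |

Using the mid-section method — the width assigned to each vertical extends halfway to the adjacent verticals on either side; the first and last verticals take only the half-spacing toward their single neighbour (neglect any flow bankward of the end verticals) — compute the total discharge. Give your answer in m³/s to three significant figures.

4.17 m³/s

w_2 = (6.4 − 0.0)/2 = 3.2 m; q_2 = 0.90 × 0.19 × 3.2 = 0.5472 m³/s
w_3 = (15.9 − 2.0)/2 = 6.95 m; q_3 = 1.05 × 0.35 × 6.95 = 2.554 m³/s
w_4 = (17.3 − 6.4)/2 = 5.45 m; q_4 = 0.90 × 0.19 × 5.45 = 0.9320 m³/s
w_5 = (18.6 − 15.9)/2 = 1.35 m; q_5 = 0.80 × 0.13 × 1.35 = 0.1404 m³/s
Stations 1, 6 contribute zero (depth or velocity is 0).
Q = Σ qᵢ = 4.174 m³/s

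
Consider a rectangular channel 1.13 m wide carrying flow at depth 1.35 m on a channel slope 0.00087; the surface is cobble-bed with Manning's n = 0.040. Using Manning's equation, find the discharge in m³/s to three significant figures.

A = b·y = 1.13 × 1.35 = 1.526 m²
P = b + 2y = 1.13 + 2×1.35 = 3.830 m
R = A/P = 1.526/3.830 = 0.3983 m
Q = (1/n)·A·R^(2/3)·S^(1/2) = (1/0.040) × 1.526 × 0.3983^(2/3) × 0.00087^(1/2) = 0.6090 m³/s

0.609 m³/s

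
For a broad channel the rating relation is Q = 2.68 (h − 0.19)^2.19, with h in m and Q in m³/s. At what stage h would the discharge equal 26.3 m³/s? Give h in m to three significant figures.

h − h₀ = (Q/C)^(1/b) = (26.3/2.68)^(1/2.19) = 2.837 m
h = 0.19 + 2.837 = 3.027 m

3.03 m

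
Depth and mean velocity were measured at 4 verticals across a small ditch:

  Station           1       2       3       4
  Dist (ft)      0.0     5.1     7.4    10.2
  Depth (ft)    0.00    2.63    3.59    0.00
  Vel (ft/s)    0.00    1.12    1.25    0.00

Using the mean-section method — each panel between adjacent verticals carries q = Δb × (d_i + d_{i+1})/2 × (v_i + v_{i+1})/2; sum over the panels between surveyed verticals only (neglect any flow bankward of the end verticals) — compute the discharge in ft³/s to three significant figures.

Panel 1-2: Δb = 5.1 ft, d̄ = (0.00+2.63)/2 = 1.315, v̄ = (0.00+1.12)/2 = 0.56 → q = 5.1×1.315×0.56 = 3.756 ft³/s
Panel 2-3: Δb = 2.3 ft, d̄ = (2.63+3.59)/2 = 3.11, v̄ = (1.12+1.25)/2 = 1.185 → q = 2.3×3.11×1.185 = 8.476 ft³/s
Panel 3-4: Δb = 2.8 ft, d̄ = (3.59+0.00)/2 = 1.795, v̄ = (1.25+0.00)/2 = 0.625 → q = 2.8×1.795×0.625 = 3.141 ft³/s
Q = Σ q = 15.37 ft³/s

15.4 ft³/s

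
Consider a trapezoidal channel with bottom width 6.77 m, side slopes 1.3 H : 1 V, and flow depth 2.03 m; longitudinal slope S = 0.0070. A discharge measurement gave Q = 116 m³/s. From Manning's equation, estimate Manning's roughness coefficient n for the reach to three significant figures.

0.0174

A = (b + z·y)·y = (6.77 + 1.3×2.03)×2.03 = 19.10 m²
P = b + 2y√(1+z²) = 6.77 + 2×2.03×√(1+1.3²) = 13.43 m
R = A/P = 19.10/13.43 = 1.422 m
n = (1/Q)·A·R^(2/3)·S^(1/2) = (1/116) × 19.10 × 1.265 × 0.08367 = 0.01742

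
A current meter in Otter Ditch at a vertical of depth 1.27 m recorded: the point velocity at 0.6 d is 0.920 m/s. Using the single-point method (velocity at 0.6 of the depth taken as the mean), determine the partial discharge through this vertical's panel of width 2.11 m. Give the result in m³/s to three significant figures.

v̄ = v₀.₆ = 0.920 m/s
q = v̄ × d × w = 0.9200 × 1.27 × 2.11 = 2.465 m³/s

2.47 m³/s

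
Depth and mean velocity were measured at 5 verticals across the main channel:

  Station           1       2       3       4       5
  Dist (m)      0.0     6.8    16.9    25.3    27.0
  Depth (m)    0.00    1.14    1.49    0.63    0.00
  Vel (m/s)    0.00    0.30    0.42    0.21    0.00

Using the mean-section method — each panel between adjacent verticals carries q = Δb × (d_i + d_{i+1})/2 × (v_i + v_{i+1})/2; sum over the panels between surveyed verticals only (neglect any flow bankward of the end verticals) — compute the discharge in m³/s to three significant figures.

Panel 1-2: Δb = 6.8 m, d̄ = (0.00+1.14)/2 = 0.57, v̄ = (0.00+0.30)/2 = 0.15 → q = 6.8×0.57×0.15 = 0.5814 m³/s
Panel 2-3: Δb = 10.1 m, d̄ = (1.14+1.49)/2 = 1.315, v̄ = (0.30+0.42)/2 = 0.36 → q = 10.1×1.315×0.36 = 4.781 m³/s
Panel 3-4: Δb = 8.4 m, d̄ = (1.49+0.63)/2 = 1.06, v̄ = (0.42+0.21)/2 = 0.315 → q = 8.4×1.06×0.315 = 2.805 m³/s
Panel 4-5: Δb = 1.7 m, d̄ = (0.63+0.00)/2 = 0.315, v̄ = (0.21+0.00)/2 = 0.105 → q = 1.7×0.315×0.105 = 0.05623 m³/s
Q = Σ q = 8.224 m³/s

8.22 m³/s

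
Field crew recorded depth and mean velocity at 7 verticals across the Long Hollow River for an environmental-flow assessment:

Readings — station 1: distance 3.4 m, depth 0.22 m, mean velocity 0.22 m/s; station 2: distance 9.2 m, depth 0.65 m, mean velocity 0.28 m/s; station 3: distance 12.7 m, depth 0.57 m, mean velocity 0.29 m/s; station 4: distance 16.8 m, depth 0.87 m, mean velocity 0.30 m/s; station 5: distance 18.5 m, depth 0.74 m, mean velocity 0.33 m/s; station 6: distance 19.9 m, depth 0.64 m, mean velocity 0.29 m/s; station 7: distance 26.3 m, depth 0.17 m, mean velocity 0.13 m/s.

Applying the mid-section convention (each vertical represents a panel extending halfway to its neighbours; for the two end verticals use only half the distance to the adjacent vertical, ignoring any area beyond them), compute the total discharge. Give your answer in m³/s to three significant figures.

w_1 = (9.2 − 3.4)/2 = 2.9 m; q_1 = 0.22 × 0.22 × 2.9 = 0.1404 m³/s
w_2 = (12.7 − 3.4)/2 = 4.65 m; q_2 = 0.28 × 0.65 × 4.65 = 0.8463 m³/s
w_3 = (16.8 − 9.2)/2 = 3.8 m; q_3 = 0.29 × 0.57 × 3.8 = 0.6281 m³/s
w_4 = (18.5 − 12.7)/2 = 2.9 m; q_4 = 0.30 × 0.87 × 2.9 = 0.7569 m³/s
w_5 = (19.9 − 16.8)/2 = 1.55 m; q_5 = 0.33 × 0.74 × 1.55 = 0.3785 m³/s
w_6 = (26.3 − 18.5)/2 = 3.9 m; q_6 = 0.29 × 0.64 × 3.9 = 0.7238 m³/s
w_7 = (26.3 − 19.9)/2 = 3.2 m; q_7 = 0.13 × 0.17 × 3.2 = 0.07072 m³/s
Q = Σ qᵢ = 3.545 m³/s

3.54 m³/s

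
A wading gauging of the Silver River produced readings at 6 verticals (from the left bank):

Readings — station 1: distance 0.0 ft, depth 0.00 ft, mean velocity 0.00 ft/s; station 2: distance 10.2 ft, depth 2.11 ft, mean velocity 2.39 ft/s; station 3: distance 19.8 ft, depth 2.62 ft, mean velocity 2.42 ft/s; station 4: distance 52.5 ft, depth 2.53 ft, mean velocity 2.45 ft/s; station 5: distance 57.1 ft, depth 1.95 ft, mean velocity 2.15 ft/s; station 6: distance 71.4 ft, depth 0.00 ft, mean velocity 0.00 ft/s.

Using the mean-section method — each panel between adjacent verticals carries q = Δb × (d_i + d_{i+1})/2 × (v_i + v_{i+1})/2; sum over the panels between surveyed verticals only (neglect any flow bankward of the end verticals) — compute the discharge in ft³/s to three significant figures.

311 ft³/s

Panel 1-2: Δb = 10.2 ft, d̄ = (0.00+2.11)/2 = 1.055, v̄ = (0.00+2.39)/2 = 1.195 → q = 10.2×1.055×1.195 = 12.86 ft³/s
Panel 2-3: Δb = 9.6 ft, d̄ = (2.11+2.62)/2 = 2.365, v̄ = (2.39+2.42)/2 = 2.405 → q = 9.6×2.365×2.405 = 54.60 ft³/s
Panel 3-4: Δb = 32.7 ft, d̄ = (2.62+2.53)/2 = 2.575, v̄ = (2.42+2.45)/2 = 2.435 → q = 32.7×2.575×2.435 = 205.0 ft³/s
Panel 4-5: Δb = 4.6 ft, d̄ = (2.53+1.95)/2 = 2.24, v̄ = (2.45+2.15)/2 = 2.3 → q = 4.6×2.24×2.3 = 23.70 ft³/s
Panel 5-6: Δb = 14.3 ft, d̄ = (1.95+0.00)/2 = 0.975, v̄ = (2.15+0.00)/2 = 1.075 → q = 14.3×0.975×1.075 = 14.99 ft³/s
Q = Σ q = 311.2 ft³/s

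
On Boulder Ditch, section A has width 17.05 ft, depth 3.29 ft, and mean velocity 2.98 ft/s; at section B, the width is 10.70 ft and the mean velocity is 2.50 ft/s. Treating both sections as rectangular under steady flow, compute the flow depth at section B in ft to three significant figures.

6.25 ft

Q = A₁V₁ = (17.05×3.29) × 2.98 = 167.2 ft³/s
d₂ = Q/(b₂ V₂) = 167.2/(10.70×2.50) = 6.249 ft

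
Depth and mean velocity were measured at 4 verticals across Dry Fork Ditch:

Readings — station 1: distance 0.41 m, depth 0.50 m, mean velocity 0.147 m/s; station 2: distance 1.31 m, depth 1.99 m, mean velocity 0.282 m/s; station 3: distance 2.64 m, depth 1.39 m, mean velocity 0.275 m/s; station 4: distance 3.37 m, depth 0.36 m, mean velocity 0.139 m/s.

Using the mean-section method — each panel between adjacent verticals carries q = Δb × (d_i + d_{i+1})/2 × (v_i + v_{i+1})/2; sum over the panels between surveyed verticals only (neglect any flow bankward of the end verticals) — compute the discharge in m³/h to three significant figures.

Panel 1-2: Δb = 0.9 m, d̄ = (0.50+1.99)/2 = 1.245, v̄ = (0.147+0.282)/2 = 0.2145 → q = 0.9×1.245×0.2145 = 0.2403 m³/s
Panel 2-3: Δb = 1.33 m, d̄ = (1.99+1.39)/2 = 1.69, v̄ = (0.282+0.275)/2 = 0.2785 → q = 1.33×1.69×0.2785 = 0.6260 m³/s
Panel 3-4: Δb = 0.73 m, d̄ = (1.39+0.36)/2 = 0.875, v̄ = (0.275+0.139)/2 = 0.207 → q = 0.73×0.875×0.207 = 0.1322 m³/s
Q = Σ q = 0.9986 m³/s
= 0.9986 × 3600 = 3595 m³/h

3590 m³/h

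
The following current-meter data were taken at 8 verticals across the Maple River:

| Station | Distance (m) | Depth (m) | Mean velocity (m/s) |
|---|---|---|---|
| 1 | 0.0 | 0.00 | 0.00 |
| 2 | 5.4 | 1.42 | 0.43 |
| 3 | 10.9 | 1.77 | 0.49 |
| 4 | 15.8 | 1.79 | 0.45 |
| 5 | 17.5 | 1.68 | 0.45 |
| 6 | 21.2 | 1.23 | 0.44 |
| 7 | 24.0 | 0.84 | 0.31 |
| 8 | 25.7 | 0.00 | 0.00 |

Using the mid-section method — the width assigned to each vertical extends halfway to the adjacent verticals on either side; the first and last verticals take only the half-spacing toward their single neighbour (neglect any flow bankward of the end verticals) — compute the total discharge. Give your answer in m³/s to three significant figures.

14.9 m³/s

w_2 = (10.9 − 0.0)/2 = 5.45 m; q_2 = 0.43 × 1.42 × 5.45 = 3.328 m³/s
w_3 = (15.8 − 5.4)/2 = 5.2 m; q_3 = 0.49 × 1.77 × 5.2 = 4.510 m³/s
w_4 = (17.5 − 10.9)/2 = 3.3 m; q_4 = 0.45 × 1.79 × 3.3 = 2.658 m³/s
w_5 = (21.2 − 15.8)/2 = 2.7 m; q_5 = 0.45 × 1.68 × 2.7 = 2.041 m³/s
w_6 = (24.0 − 17.5)/2 = 3.25 m; q_6 = 0.44 × 1.23 × 3.25 = 1.759 m³/s
w_7 = (25.7 − 21.2)/2 = 2.25 m; q_7 = 0.31 × 0.84 × 2.25 = 0.5859 m³/s
Stations 1, 8 contribute zero (depth or velocity is 0).
Q = Σ qᵢ = 14.88 m³/s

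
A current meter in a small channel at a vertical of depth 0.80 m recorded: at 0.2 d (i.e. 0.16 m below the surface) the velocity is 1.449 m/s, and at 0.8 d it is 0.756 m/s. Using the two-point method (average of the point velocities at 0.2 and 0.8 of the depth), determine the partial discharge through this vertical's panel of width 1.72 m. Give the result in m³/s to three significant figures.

1.52 m³/s

v̄ = (1.449 + 0.756) / 2 = 1.103 m/s
q = v̄ × d × w = 1.103 × 0.80 × 1.72 = 1.517 m³/s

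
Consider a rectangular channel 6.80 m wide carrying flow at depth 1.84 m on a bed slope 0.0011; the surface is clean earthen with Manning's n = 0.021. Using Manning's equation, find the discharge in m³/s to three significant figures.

A = b·y = 6.80 × 1.84 = 12.51 m²
P = b + 2y = 6.80 + 2×1.84 = 10.48 m
R = A/P = 12.51/10.48 = 1.194 m
Q = (1/n)·A·R^(2/3)·S^(1/2) = (1/0.021) × 12.51 × 1.194^(2/3) × 0.0011^(1/2) = 22.24 m³/s

22.2 m³/s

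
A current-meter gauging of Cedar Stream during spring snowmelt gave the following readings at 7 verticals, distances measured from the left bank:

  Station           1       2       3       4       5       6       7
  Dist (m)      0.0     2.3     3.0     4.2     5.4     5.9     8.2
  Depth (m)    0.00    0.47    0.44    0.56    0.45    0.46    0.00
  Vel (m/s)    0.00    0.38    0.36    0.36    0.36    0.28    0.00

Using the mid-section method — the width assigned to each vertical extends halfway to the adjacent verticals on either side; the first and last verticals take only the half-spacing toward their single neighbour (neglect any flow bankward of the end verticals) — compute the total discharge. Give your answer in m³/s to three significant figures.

0.978 m³/s

w_2 = (3.0 − 0.0)/2 = 1.5 m; q_2 = 0.38 × 0.47 × 1.5 = 0.2679 m³/s
w_3 = (4.2 − 2.3)/2 = 0.95 m; q_3 = 0.36 × 0.44 × 0.95 = 0.1505 m³/s
w_4 = (5.4 − 3.0)/2 = 1.2 m; q_4 = 0.36 × 0.56 × 1.2 = 0.2419 m³/s
w_5 = (5.9 − 4.2)/2 = 0.85 m; q_5 = 0.36 × 0.45 × 0.85 = 0.1377 m³/s
w_6 = (8.2 − 5.4)/2 = 1.4 m; q_6 = 0.28 × 0.46 × 1.4 = 0.1803 m³/s
Stations 1, 7 contribute zero (depth or velocity is 0).
Q = Σ qᵢ = 0.9783 m³/s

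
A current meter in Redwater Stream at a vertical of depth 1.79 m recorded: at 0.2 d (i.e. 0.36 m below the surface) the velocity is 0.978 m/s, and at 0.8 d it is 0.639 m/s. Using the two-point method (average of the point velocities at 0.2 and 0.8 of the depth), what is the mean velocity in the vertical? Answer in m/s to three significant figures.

v̄ = (0.978 + 0.639) / 2 = 0.8085 m/s

0.809 m/s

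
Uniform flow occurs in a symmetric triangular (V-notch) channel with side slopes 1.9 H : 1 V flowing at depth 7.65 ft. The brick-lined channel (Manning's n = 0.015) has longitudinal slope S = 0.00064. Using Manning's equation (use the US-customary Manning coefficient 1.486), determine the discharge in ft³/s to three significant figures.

628 ft³/s

A = z·y² = 1.9×7.65² = 111.2 ft²
P = 2y√(1+z²) = 2×7.65×√(1+1.9²) = 32.85 ft
R = A/P = 111.2/32.85 = 3.385 ft
Q = (1.486/n)·A·R^(2/3)·S^(1/2) = (1.486/0.015) × 111.2 × 3.385^(2/3) × 0.00064^(1/2) = 628.2 ft³/s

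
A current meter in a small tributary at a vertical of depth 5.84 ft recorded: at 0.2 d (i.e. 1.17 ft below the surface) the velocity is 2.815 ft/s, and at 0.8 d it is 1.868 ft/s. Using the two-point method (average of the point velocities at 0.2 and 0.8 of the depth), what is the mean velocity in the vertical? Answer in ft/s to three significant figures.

2.34 ft/s

v̄ = (2.815 + 1.868) / 2 = 2.342 ft/s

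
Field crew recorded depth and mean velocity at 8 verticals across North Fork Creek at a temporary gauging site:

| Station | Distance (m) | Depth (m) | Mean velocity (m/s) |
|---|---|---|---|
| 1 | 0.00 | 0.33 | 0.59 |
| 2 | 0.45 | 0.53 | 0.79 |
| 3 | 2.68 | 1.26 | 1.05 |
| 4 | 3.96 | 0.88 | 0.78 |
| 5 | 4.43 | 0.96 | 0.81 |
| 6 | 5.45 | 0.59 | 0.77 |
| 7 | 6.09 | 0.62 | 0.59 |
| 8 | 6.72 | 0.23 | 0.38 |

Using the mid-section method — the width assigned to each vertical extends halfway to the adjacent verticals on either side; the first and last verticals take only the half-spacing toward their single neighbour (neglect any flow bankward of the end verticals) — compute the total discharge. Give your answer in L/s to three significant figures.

w_1 = (0.45 − 0.00)/2 = 0.225 m; q_1 = 0.59 × 0.33 × 0.225 = 0.04381 m³/s
w_2 = (2.68 − 0.00)/2 = 1.34 m; q_2 = 0.79 × 0.53 × 1.34 = 0.5611 m³/s
w_3 = (3.96 − 0.45)/2 = 1.755 m; q_3 = 1.05 × 1.26 × 1.755 = 2.322 m³/s
w_4 = (4.43 − 2.68)/2 = 0.875 m; q_4 = 0.78 × 0.88 × 0.875 = 0.6006 m³/s
w_5 = (5.45 − 3.96)/2 = 0.745 m; q_5 = 0.81 × 0.96 × 0.745 = 0.5793 m³/s
w_6 = (6.09 − 4.43)/2 = 0.83 m; q_6 = 0.77 × 0.59 × 0.83 = 0.3771 m³/s
w_7 = (6.72 − 5.45)/2 = 0.635 m; q_7 = 0.59 × 0.62 × 0.635 = 0.2323 m³/s
w_8 = (6.72 − 6.09)/2 = 0.315 m; q_8 = 0.38 × 0.23 × 0.315 = 0.02753 m³/s
Q = Σ qᵢ = 4.744 m³/s
= 4.744 × 1000 = 4744 L/s

4740 L/s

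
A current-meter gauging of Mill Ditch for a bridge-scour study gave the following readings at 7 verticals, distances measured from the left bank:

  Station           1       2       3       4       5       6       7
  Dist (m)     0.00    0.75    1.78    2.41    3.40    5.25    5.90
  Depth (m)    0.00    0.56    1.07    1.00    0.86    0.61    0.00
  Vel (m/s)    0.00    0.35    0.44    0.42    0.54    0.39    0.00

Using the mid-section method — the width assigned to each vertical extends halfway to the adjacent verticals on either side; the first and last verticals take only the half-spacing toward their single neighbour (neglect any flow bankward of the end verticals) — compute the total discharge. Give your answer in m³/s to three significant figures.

1.86 m³/s

w_2 = (1.78 − 0.00)/2 = 0.89 m; q_2 = 0.35 × 0.56 × 0.89 = 0.1744 m³/s
w_3 = (2.41 − 0.75)/2 = 0.83 m; q_3 = 0.44 × 1.07 × 0.83 = 0.3908 m³/s
w_4 = (3.40 − 1.78)/2 = 0.81 m; q_4 = 0.42 × 1.00 × 0.81 = 0.3402 m³/s
w_5 = (5.25 − 2.41)/2 = 1.42 m; q_5 = 0.54 × 0.86 × 1.42 = 0.6594 m³/s
w_6 = (5.90 − 3.40)/2 = 1.25 m; q_6 = 0.39 × 0.61 × 1.25 = 0.2974 m³/s
Stations 1, 7 contribute zero (depth or velocity is 0).
Q = Σ qᵢ = 1.862 m³/s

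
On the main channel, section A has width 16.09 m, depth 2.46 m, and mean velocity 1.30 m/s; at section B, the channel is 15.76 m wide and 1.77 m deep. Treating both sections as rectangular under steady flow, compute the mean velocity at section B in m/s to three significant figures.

1.84 m/s

Q = A₁V₁ = (16.09×2.46) × 1.30 = 51.46 m³/s
A₂ = 15.76 × 1.77 = 27.90 m²
V₂ = Q/A₂ = 51.46/27.90 = 1.845 m/s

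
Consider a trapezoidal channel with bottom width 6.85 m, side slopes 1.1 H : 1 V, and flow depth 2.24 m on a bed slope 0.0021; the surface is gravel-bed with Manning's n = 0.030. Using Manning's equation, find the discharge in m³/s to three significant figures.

42.6 m³/s

A = (b + z·y)·y = (6.85 + 1.1×2.24)×2.24 = 20.86 m²
P = b + 2y√(1+z²) = 6.85 + 2×2.24×√(1+1.1²) = 13.51 m
R = A/P = 20.86/13.51 = 1.544 m
Q = (1/n)·A·R^(2/3)·S^(1/2) = (1/0.030) × 20.86 × 1.544^(2/3) × 0.0021^(1/2) = 42.58 m³/s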